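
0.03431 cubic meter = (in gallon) 9.064. Check: 0.03431 cubic meter = 0.03431 m^3. 1 gallon = 0.0037854118 m^3, so 0.03431 m^3 = 0.03431 / 0.0037854118 = 9.0637431 gallon ≈ 9.064 gallon (4 s.f.).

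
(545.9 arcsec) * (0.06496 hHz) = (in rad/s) 1 arcsec = 4.8481368e-06 rad, so 545.9 arcsec = 545.9 * 4.8481368e-06 = 0.0026465979 rad. 1 hHz = 100 Hz, so 0.06496 hHz = 0.06496 * 100 = 6.496 Hz. Combine: 0.0026465979 rad * 6.496 Hz = 0.0171923 rad/s. Result: 0.0171923 rad/s ≈ 0.01719 rad/s (4 s.f.). Final answer: 0.01719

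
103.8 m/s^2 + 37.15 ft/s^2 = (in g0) 11.74. Check: 103.8 m/s^2 is already in m/s^2. 1 ft/s^2 = 0.3048 m/s^2, so 37.15 ft/s^2 = 37.15 * 0.3048 = 11.32332 m/s^2. Sum: 103.8 + 11.32332 = 115.12332 m/s^2. 1 g0 = 9.80665 m/s^2, so 115.12332 m/s^2 = 115.12332 / 9.80665 = 11.739312 g0 ≈ 11.74 g0 (4 s.f.).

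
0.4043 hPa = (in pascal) 40.43. Check: 1 hPa = 100 Pa, so 0.4043 hPa = 0.4043 * 100 = 40.43 Pa. 40.43 Pa = 40.43 pascal.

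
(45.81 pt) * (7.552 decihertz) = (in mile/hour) 1 pt = 0.00035277778 m, so 45.81 pt = 45.81 * 0.00035277778 = 0.01616075 m. 1 decihertz = 0.1 Hz, so 7.552 decihertz = 7.552 * 0.1 = 0.7552 Hz. Combine: 0.01616075 m * 0.7552 Hz = 0.012204598 m/s. 1 mile/hour = 0.44704 m/s, so 0.012204598 m/s = 0.012204598 / 0.44704 = 0.027300909 mile/hour ≈ 0.0273 mile/hour (4 s.f.). Final answer: 0.0273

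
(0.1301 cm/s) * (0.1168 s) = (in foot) 0.0004985. Check: 1 cm/s = 0.01 m/s, so 0.1301 cm/s = 0.1301 * 0.01 = 0.001301 m/s. 0.1168 s is already in s. Combine: 0.001301 m/s * 0.1168 s = 0.0001519568 m. 1 foot = 0.3048 m, so 0.0001519568 m = 0.0001519568 / 0.3048 = 0.00049854593 foot ≈ 0.0004985 foot (4 s.f.).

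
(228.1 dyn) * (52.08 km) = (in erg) 1.188e+09. Check: 1 dyn = 1e-05 N, so 228.1 dyn = 228.1 * 1e-05 = 0.002281 N. 1 km = 1000 m, so 52.08 km = 52.08 * 1000 = 52080 m. Combine: 0.002281 N * 52080 m = 118.79448 J. 1 erg = 1e-07 J, so 118.79448 J = 118.79448 / 1e-07 = 1.1879448e+09 erg ≈ 1.188e+09 erg (4 s.f.).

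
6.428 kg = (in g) 1 g = 0.001 kg, so 6.428 kg = 6.428 / 0.001 = 6428 g. Final answer: 6428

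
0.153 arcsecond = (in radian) 1 arcsecond = 4.8481368e-06 rad, so 0.153 arcsecond = 0.153 * 4.8481368e-06 = 7.4176493e-07 rad. 7.4176493e-07 rad = 7.4176493e-07 radian ≈ 7.418e-07 radian (4 s.f.). Final answer: 7.418e-07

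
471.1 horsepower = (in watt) 3.513e+05. Check: 1 horsepower = 745.69987 W, so 471.1 horsepower = 471.1 * 745.69987 = 351299.21 W. 351299.21 W = 351299.21 watt ≈ 3.513e+05 watt (4 s.f.).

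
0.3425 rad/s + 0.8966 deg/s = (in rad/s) 0.3425 rad/s is already in rad/s. 1 deg/s = 0.017453293 rad/s, so 0.8966 deg/s = 0.8966 * 0.017453293 = 0.015648622 rad/s. Sum: 0.3425 + 0.015648622 = 0.35814862 rad/s. Result: 0.35814862 rad/s ≈ 0.3581 rad/s (4 s.f.). Final answer: 0.3581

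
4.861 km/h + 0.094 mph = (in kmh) 5.012. Check: 1 km/h = 0.27777778 m/s, so 4.861 km/h = 4.861 * 0.27777778 = 1.3502778 m/s. 1 mph = 0.44704 m/s, so 0.094 mph = 0.094 * 0.44704 = 0.04202176 m/s. Sum: 1.3502778 + 0.04202176 = 1.3922995 m/s. 1 kmh = 0.27777778 m/s, so 1.3922995 m/s = 1.3922995 / 0.27777778 = 5.0122783 kmh ≈ 5.012 kmh (4 s.f.).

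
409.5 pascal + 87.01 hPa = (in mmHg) 68.33. Check: 409.5 pascal = 409.5 Pa. 1 hPa = 100 Pa, so 87.01 hPa = 87.01 * 100 = 8701 Pa. Sum: 409.5 + 8701 = 9110.5 Pa. 1 mmHg = 133.32237 Pa, so 9110.5 Pa = 9110.5 / 133.32237 = 68.33437 mmHg ≈ 68.33 mmHg (4 s.f.).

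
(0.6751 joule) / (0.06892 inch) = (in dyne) 0.6751 joule = 0.6751 J. 1 inch = 0.0254 m, so 0.06892 inch = 0.06892 * 0.0254 = 0.001750568 m. Combine: 0.6751 J / 0.001750568 m = 385.64626 N. 1 dyne = 1e-05 N, so 385.64626 N = 385.64626 / 1e-05 = 38564626 dyne ≈ 3.856e+07 dyne (4 s.f.). Final answer: 3.856e+07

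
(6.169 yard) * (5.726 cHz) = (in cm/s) 1 yard = 0.9144 m, so 6.169 yard = 6.169 * 0.9144 = 5.6409336 m. 1 cHz = 0.01 Hz, so 5.726 cHz = 5.726 * 0.01 = 0.05726 Hz. Combine: 5.6409336 m * 0.05726 Hz = 0.32299986 m/s. 1 cm/s = 0.01 m/s, so 0.32299986 m/s = 0.32299986 / 0.01 = 32.299986 cm/s ≈ 32.3 cm/s (4 s.f.). Final answer: 32.3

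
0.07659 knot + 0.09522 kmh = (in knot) 0.128. Check: 1 knot = 0.51444444 m/s, so 0.07659 knot = 0.07659 * 0.51444444 = 0.0394013 m/s. 1 kmh = 0.27777778 m/s, so 0.09522 kmh = 0.09522 * 0.27777778 = 0.02645 m/s. Sum: 0.0394013 + 0.02645 = 0.0658513 m/s. 1 knot = 0.51444444 m/s, so 0.0658513 m/s = 0.0658513 / 0.51444444 = 0.12800469 knot ≈ 0.128 knot (4 s.f.).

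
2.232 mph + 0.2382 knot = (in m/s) 1.12. Check: 1 mph = 0.44704 m/s, so 2.232 mph = 2.232 * 0.44704 = 0.99779328 m/s. 1 knot = 0.51444444 m/s, so 0.2382 knot = 0.2382 * 0.51444444 = 0.12254067 m/s. Sum: 0.99779328 + 0.12254067 = 1.1203339 m/s. Result: 1.1203339 m/s ≈ 1.12 m/s (4 s.f.).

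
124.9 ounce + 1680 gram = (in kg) 5.221. Check: 1 ounce = 0.028349523 kg, so 124.9 ounce = 124.9 * 0.028349523 = 3.5408554 kg. 1 gram = 0.001 kg, so 1680 gram = 1680 * 0.001 = 1.68 kg. Sum: 3.5408554 + 1.68 = 5.2208554 kg. Result: 5.2208554 kg ≈ 5.221 kg (4 s.f.).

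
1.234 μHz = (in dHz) 1 μHz = 1e-06 Hz, so 1.234 μHz = 1.234 * 1e-06 = 1.234e-06 Hz. 1 dHz = 0.1 Hz, so 1.234e-06 Hz = 1.234e-06 / 0.1 = 1.234e-05 dHz. Final answer: 1.234e-05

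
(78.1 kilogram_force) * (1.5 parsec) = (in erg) 1 kilogram_force = 9.80665 N, so 78.1 kilogram_force = 78.1 * 9.80665 = 765.89936 N. 1 parsec = 3.0856776e+16 m, so 1.5 parsec = 1.5 * 3.0856776e+16 = 4.6285164e+16 m. Combine: 765.89936 N * 4.6285164e+16 m = 3.5449778e+19 J. 1 erg = 1e-07 J, so 3.5449778e+19 J = 3.5449778e+19 / 1e-07 = 3.5449778e+26 erg ≈ 3.545e+26 erg (4 s.f.). Final answer: 3.545e+26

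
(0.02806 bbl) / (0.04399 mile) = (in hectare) 1 bbl = 0.15898729 m^3, so 0.02806 bbl = 0.02806 * 0.15898729 = 0.0044611835 m^3. 1 mile = 1609.344 m, so 0.04399 mile = 0.04399 * 1609.344 = 70.795043 m. Combine: 0.0044611835 m^3 / 70.795043 m = 6.3015479e-05 m^2. 1 hectare = 10000 m^2, so 6.3015479e-05 m^2 = 6.3015479e-05 / 10000 = 6.3015479e-09 hectare ≈ 6.302e-09 hectare (4 s.f.). Final answer: 6.302e-09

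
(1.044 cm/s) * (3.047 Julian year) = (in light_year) 1.061e-10. Check: 1 cm/s = 0.01 m/s, so 1.044 cm/s = 1.044 * 0.01 = 0.01044 m/s. 1 Julian year = 31557600 s, so 3.047 Julian year = 3.047 * 31557600 = 96156007 s. Combine: 0.01044 m/s * 96156007 s = 1003868.7 m. 1 light_year = 9.4607305e+15 m, so 1003868.7 m = 1003868.7 / 9.4607305e+15 = 1.0610901e-10 light_year ≈ 1.061e-10 light_year (4 s.f.).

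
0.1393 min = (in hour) 0.002322. Check: 1 min = 60 s, so 0.1393 min = 0.1393 * 60 = 8.358 s. 1 hour = 3600 s, so 8.358 s = 8.358 / 3600 = 0.0023216667 hour ≈ 0.002322 hour (4 s.f.).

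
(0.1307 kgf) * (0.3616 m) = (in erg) 4.635e+06. Check: 1 kgf = 9.80665 N, so 0.1307 kgf = 0.1307 * 9.80665 = 1.2817292 N. 0.3616 m is already in m. Combine: 1.2817292 N * 0.3616 m = 0.46347326 J. 1 erg = 1e-07 J, so 0.46347326 J = 0.46347326 / 1e-07 = 4634732.6 erg ≈ 4.635e+06 erg (4 s.f.).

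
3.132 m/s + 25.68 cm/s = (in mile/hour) 7.581. Check: 3.132 m/s is already in m/s. 1 cm/s = 0.01 m/s, so 25.68 cm/s = 25.68 * 0.01 = 0.2568 m/s. Sum: 3.132 + 0.2568 = 3.3888 m/s. 1 mile/hour = 0.44704 m/s, so 3.3888 m/s = 3.3888 / 0.44704 = 7.5805297 mile/hour ≈ 7.581 mile/hour (4 s.f.).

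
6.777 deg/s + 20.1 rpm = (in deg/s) 127.4. Check: 1 deg/s = 0.017453293 rad/s, so 6.777 deg/s = 6.777 * 0.017453293 = 0.11828096 rad/s. 1 rpm = 0.10471976 rad/s, so 20.1 rpm = 20.1 * 0.10471976 = 2.1048671 rad/s. Sum: 0.11828096 + 2.1048671 = 2.223148 rad/s. 1 deg/s = 0.017453293 rad/s, so 2.223148 rad/s = 2.223148 / 0.017453293 = 127.377 deg/s ≈ 127.4 deg/s (4 s.f.).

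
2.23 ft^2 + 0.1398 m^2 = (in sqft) 1 ft^2 = 0.09290304 m^2, so 2.23 ft^2 = 2.23 * 0.09290304 = 0.20717378 m^2. 0.1398 m^2 is already in m^2. Sum: 0.20717378 + 0.1398 = 0.34697378 m^2. 1 sqft = 0.09290304 m^2, so 0.34697378 m^2 = 0.34697378 / 0.09290304 = 3.7347947 sqft ≈ 3.735 sqft (4 s.f.). Final answer: 3.735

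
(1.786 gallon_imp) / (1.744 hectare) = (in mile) 2.893e-10. Check: 1 gallon_imp = 0.00454609 m^3, so 1.786 gallon_imp = 1.786 * 0.00454609 = 0.0081193167 m^3. 1 hectare = 10000 m^2, so 1.744 hectare = 1.744 * 10000 = 17440 m^2. Combine: 0.0081193167 m^3 / 17440 m^2 = 4.6555715e-07 m. 1 mile = 1609.344 m, so 4.6555715e-07 m = 4.6555715e-07 / 1609.344 = 2.892838e-10 mile ≈ 2.893e-10 mile (4 s.f.).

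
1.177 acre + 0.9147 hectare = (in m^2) 1 acre = 4046.8564 m^2, so 1.177 acre = 1.177 * 4046.8564 = 4763.15 m^2. 1 hectare = 10000 m^2, so 0.9147 hectare = 0.9147 * 10000 = 9147 m^2. Sum: 4763.15 + 9147 = 13910.15 m^2. Result: 13910.15 m^2 ≈ 1.391e+04 m^2 (4 s.f.). Final answer: 1.391e+04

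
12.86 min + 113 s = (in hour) 1 min = 60 s, so 12.86 min = 12.86 * 60 = 771.6 s. 113 s is already in s. Sum: 771.6 + 113 = 884.6 s. 1 hour = 3600 s, so 884.6 s = 884.6 / 3600 = 0.24572222 hour ≈ 0.2457 hour (4 s.f.). Final answer: 0.2457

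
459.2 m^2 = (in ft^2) 4943. Check: 1 ft^2 = 0.09290304 m^2, so 459.2 m^2 = 459.2 / 0.09290304 = 4942.7877 ft^2 ≈ 4943 ft^2 (4 s.f.).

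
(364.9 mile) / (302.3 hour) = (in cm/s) 53.96. Check: 1 mile = 1609.344 m, so 364.9 mile = 364.9 * 1609.344 = 587249.63 m. 1 hour = 3600 s, so 302.3 hour = 302.3 * 3600 = 1088280 s. Combine: 587249.63 m / 1088280 s = 0.53961262 m/s. 1 cm/s = 0.01 m/s, so 0.53961262 m/s = 0.53961262 / 0.01 = 53.961262 cm/s ≈ 53.96 cm/s (4 s.f.).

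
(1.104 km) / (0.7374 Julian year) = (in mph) 0.0001061. Check: 1 km = 1000 m, so 1.104 km = 1.104 * 1000 = 1104 m. 1 Julian year = 31557600 s, so 0.7374 Julian year = 0.7374 * 31557600 = 23270574 s. Combine: 1104 m / 23270574 s = 4.7441889e-05 m/s. 1 mph = 0.44704 m/s, so 4.7441889e-05 m/s = 4.7441889e-05 / 0.44704 = 0.00010612448 mph ≈ 0.0001061 mph (4 s.f.).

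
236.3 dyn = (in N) 1 dyn = 1e-05 N, so 236.3 dyn = 236.3 * 1e-05 = 0.002363 N. Result: 0.002363 N. Final answer: 0.002363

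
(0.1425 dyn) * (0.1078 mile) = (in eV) 1 dyn = 1e-05 N, so 0.1425 dyn = 0.1425 * 1e-05 = 1.425e-06 N. 1 mile = 1609.344 m, so 0.1078 mile = 0.1078 * 1609.344 = 173.48728 m. Combine: 1.425e-06 N * 173.48728 m = 0.00024721938 J. 1 eV = 1.6021766e-19 J, so 0.00024721938 J = 0.00024721938 / 1.6021766e-19 = 1.543022e+15 eV ≈ 1.543e+15 eV (4 s.f.). Final answer: 1.543e+15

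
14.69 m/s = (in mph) 1 mph = 0.44704 m/s, so 14.69 m/s = 14.69 / 0.44704 = 32.860594 mph ≈ 32.86 mph (4 s.f.). Final answer: 32.86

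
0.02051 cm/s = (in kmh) 0.0007384. Check: 1 cm/s = 0.01 m/s, so 0.02051 cm/s = 0.02051 * 0.01 = 0.0002051 m/s. 1 kmh = 0.27777778 m/s, so 0.0002051 m/s = 0.0002051 / 0.27777778 = 0.00073836 kmh ≈ 0.0007384 kmh (4 s.f.).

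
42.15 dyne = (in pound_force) 1 dyne = 1e-05 N, so 42.15 dyne = 42.15 * 1e-05 = 0.0004215 N. 1 pound_force = 4.4482216 N, so 0.0004215 N = 0.0004215 / 4.4482216 = 9.475697e-05 pound_force ≈ 9.476e-05 pound_force (4 s.f.). Final answer: 9.476e-05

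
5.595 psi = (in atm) 0.3807. Check: 1 psi = 6894.7573 Pa, so 5.595 psi = 5.595 * 6894.7573 = 38576.167 Pa. 1 atm = 101325 Pa, so 38576.167 Pa = 38576.167 / 101325 = 0.38071717 atm ≈ 0.3807 atm (4 s.f.).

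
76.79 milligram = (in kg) 7.679e-05. Check: 1 milligram = 1e-06 kg, so 76.79 milligram = 76.79 * 1e-06 = 7.679e-05 kg. Result: 7.679e-05 kg.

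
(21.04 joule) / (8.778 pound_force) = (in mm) 21.04 joule = 21.04 J. 1 pound_force = 4.4482216 N, so 8.778 pound_force = 8.778 * 4.4482216 = 39.046489 N. Combine: 21.04 J / 39.046489 N = 0.53884486 m. 1 mm = 0.001 m, so 0.53884486 m = 0.53884486 / 0.001 = 538.84486 mm ≈ 538.8 mm (4 s.f.). Final answer: 538.8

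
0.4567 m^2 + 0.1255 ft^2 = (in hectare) 0.4567 m^2 is already in m^2. 1 ft^2 = 0.09290304 m^2, so 0.1255 ft^2 = 0.1255 * 0.09290304 = 0.011659332 m^2. Sum: 0.4567 + 0.011659332 = 0.46835933 m^2. 1 hectare = 10000 m^2, so 0.46835933 m^2 = 0.46835933 / 10000 = 4.6835933e-05 hectare ≈ 4.684e-05 hectare (4 s.f.). Final answer: 4.684e-05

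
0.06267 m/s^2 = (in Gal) 6.267. Check: 1 Gal = 0.01 m/s^2, so 0.06267 m/s^2 = 0.06267 / 0.01 = 6.267 Gal.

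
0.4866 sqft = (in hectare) 4.521e-06. Check: 1 sqft = 0.09290304 m^2, so 0.4866 sqft = 0.4866 * 0.09290304 = 0.045206619 m^2. 1 hectare = 10000 m^2, so 0.045206619 m^2 = 0.045206619 / 10000 = 4.5206619e-06 hectare ≈ 4.521e-06 hectare (4 s.f.).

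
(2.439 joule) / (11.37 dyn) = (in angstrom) 2.439 joule = 2.439 J. 1 dyn = 1e-05 N, so 11.37 dyn = 11.37 * 1e-05 = 0.0001137 N. Combine: 2.439 J / 0.0001137 N = 21451.187 m. 1 angstrom = 1e-10 m, so 21451.187 m = 21451.187 / 1e-10 = 2.1451187e+14 angstrom ≈ 2.145e+14 angstrom (4 s.f.). Final answer: 2.145e+14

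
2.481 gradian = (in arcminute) 134. Check: 1 gradian = 0.015707963 rad, so 2.481 gradian = 2.481 * 0.015707963 = 0.038971457 rad. 1 arcminute = 0.00029088821 rad, so 0.038971457 rad = 0.038971457 / 0.00029088821 = 133.974 arcminute ≈ 134 arcminute (4 s.f.).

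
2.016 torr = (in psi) 1 torr = 133.32237 Pa, so 2.016 torr = 2.016 * 133.32237 = 268.77789 Pa. 1 psi = 6894.7573 Pa, so 268.77789 Pa = 268.77789 / 6894.7573 = 0.038982938 psi ≈ 0.03898 psi (4 s.f.). Final answer: 0.03898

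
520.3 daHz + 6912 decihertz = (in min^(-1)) 3.537e+05. Check: 1 daHz = 10 Hz, so 520.3 daHz = 520.3 * 10 = 5203 Hz. 1 decihertz = 0.1 Hz, so 6912 decihertz = 6912 * 0.1 = 691.2 Hz. Sum: 5203 + 691.2 = 5894.2 Hz. 1 min^(-1) = 0.016666667 Hz, so 5894.2 Hz = 5894.2 / 0.016666667 = 353652 min^(-1) ≈ 3.537e+05 min^(-1) (4 s.f.).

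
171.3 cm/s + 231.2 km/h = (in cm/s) 6594. Check: 1 cm/s = 0.01 m/s, so 171.3 cm/s = 171.3 * 0.01 = 1.713 m/s. 1 km/h = 0.27777778 m/s, so 231.2 km/h = 231.2 * 0.27777778 = 64.222222 m/s. Sum: 1.713 + 64.222222 = 65.935222 m/s. 1 cm/s = 0.01 m/s, so 65.935222 m/s = 65.935222 / 0.01 = 6593.5222 cm/s ≈ 6594 cm/s (4 s.f.).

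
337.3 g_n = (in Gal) 1 g_n = 9.80665 m/s^2, so 337.3 g_n = 337.3 * 9.80665 = 3307.783 m/s^2. 1 Gal = 0.01 m/s^2, so 3307.783 m/s^2 = 3307.783 / 0.01 = 330778.3 Gal ≈ 3.308e+05 Gal (4 s.f.). Final answer: 3.308e+05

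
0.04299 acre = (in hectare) 0.0174. Check: 1 acre = 4046.8564 m^2, so 0.04299 acre = 0.04299 * 4046.8564 = 173.97436 m^2. 1 hectare = 10000 m^2, so 173.97436 m^2 = 173.97436 / 10000 = 0.017397436 hectare ≈ 0.0174 hectare (4 s.f.).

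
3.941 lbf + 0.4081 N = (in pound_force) 4.033. Check: 1 lbf = 4.4482216 N, so 3.941 lbf = 3.941 * 4.4482216 = 17.530441 N. 0.4081 N is already in N. Sum: 17.530441 + 0.4081 = 17.938541 N. 1 pound_force = 4.4482216 N, so 17.938541 N = 17.938541 / 4.4482216 = 4.0327445 pound_force ≈ 4.033 pound_force (4 s.f.).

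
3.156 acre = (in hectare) 1.277. Check: 1 acre = 4046.8564 m^2, so 3.156 acre = 3.156 * 4046.8564 = 12771.879 m^2. 1 hectare = 10000 m^2, so 12771.879 m^2 = 12771.879 / 10000 = 1.2771879 hectare ≈ 1.277 hectare (4 s.f.).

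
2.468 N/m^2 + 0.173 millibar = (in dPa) 2.468 N/m^2 = 2.468 Pa. 1 millibar = 100 Pa, so 0.173 millibar = 0.173 * 100 = 17.3 Pa. Sum: 2.468 + 17.3 = 19.768 Pa. 1 dPa = 0.1 Pa, so 19.768 Pa = 19.768 / 0.1 = 197.68 dPa ≈ 197.7 dPa (4 s.f.). Final answer: 197.7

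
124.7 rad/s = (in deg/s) 7145. Check: 1 deg/s = 0.017453293 rad/s, so 124.7 rad/s = 124.7 / 0.017453293 = 7144.7837 deg/s ≈ 7145 deg/s (4 s.f.).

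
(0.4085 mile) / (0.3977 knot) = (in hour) 0.8926. Check: 1 mile = 1609.344 m, so 0.4085 mile = 0.4085 * 1609.344 = 657.41702 m. 1 knot = 0.51444444 m/s, so 0.3977 knot = 0.3977 * 0.51444444 = 0.20459456 m/s. Combine: 657.41702 m / 0.20459456 m/s = 3213.2674 s. 1 hour = 3600 s, so 3213.2674 s = 3213.2674 / 3600 = 0.89257429 hour ≈ 0.8926 hour (4 s.f.).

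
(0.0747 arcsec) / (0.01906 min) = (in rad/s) 1 arcsec = 4.8481368e-06 rad, so 0.0747 arcsec = 0.0747 * 4.8481368e-06 = 3.6215582e-07 rad. 1 min = 60 s, so 0.01906 min = 0.01906 * 60 = 1.1436 s. Combine: 3.6215582e-07 rad / 1.1436 s = 3.166805e-07 rad/s. Result: 3.166805e-07 rad/s ≈ 3.167e-07 rad/s (4 s.f.). Final answer: 3.167e-07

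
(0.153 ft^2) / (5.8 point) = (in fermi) 6.947e+15. Check: 1 ft^2 = 0.09290304 m^2, so 0.153 ft^2 = 0.153 * 0.09290304 = 0.014214165 m^2. 1 point = 0.00035277778 m, so 5.8 point = 5.8 * 0.00035277778 = 0.0020461111 m. Combine: 0.014214165 m^2 / 0.0020461111 m = 6.9469175 m. 1 fermi = 1e-15 m, so 6.9469175 m = 6.9469175 / 1e-15 = 6.9469175e+15 fermi ≈ 6.947e+15 fermi (4 s.f.).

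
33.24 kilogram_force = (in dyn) 3.26e+07. Check: 1 kilogram_force = 9.80665 N, so 33.24 kilogram_force = 33.24 * 9.80665 = 325.97305 N. 1 dyn = 1e-05 N, so 325.97305 N = 325.97305 / 1e-05 = 32597305 dyn ≈ 3.26e+07 dyn (4 s.f.).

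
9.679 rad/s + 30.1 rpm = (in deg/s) 735.2. Check: 9.679 rad/s is already in rad/s. 1 rpm = 0.10471976 rad/s, so 30.1 rpm = 30.1 * 0.10471976 = 3.1520646 rad/s. Sum: 9.679 + 3.1520646 = 12.831065 rad/s. 1 deg/s = 0.017453293 rad/s, so 12.831065 rad/s = 12.831065 / 0.017453293 = 735.16585 deg/s ≈ 735.2 deg/s (4 s.f.).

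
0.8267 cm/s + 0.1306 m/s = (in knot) 0.2699. Check: 1 cm/s = 0.01 m/s, so 0.8267 cm/s = 0.8267 * 0.01 = 0.008267 m/s. 0.1306 m/s is already in m/s. Sum: 0.008267 + 0.1306 = 0.138867 m/s. 1 knot = 0.51444444 m/s, so 0.138867 m/s = 0.138867 / 0.51444444 = 0.26993585 knot ≈ 0.2699 knot (4 s.f.).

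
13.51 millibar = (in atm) 0.01333. Check: 1 millibar = 100 Pa, so 13.51 millibar = 13.51 * 100 = 1351 Pa. 1 atm = 101325 Pa, so 1351 Pa = 1351 / 101325 = 0.013333333 atm ≈ 0.01333 atm (4 s.f.).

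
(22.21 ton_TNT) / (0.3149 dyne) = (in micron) 2.951e+22. Check: 1 ton_TNT = 4.184e+09 J, so 22.21 ton_TNT = 22.21 * 4.184e+09 = 9.292664e+10 J. 1 dyne = 1e-05 N, so 0.3149 dyne = 0.3149 * 1e-05 = 3.149e-06 N. Combine: 9.292664e+10 J / 3.149e-06 N = 2.9509889e+16 m. 1 micron = 1e-06 m, so 2.9509889e+16 m = 2.9509889e+16 / 1e-06 = 2.9509889e+22 micron ≈ 2.951e+22 micron (4 s.f.).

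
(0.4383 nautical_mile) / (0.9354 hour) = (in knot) 0.4686. Check: 1 nautical_mile = 1852 m, so 0.4383 nautical_mile = 0.4383 * 1852 = 811.7316 m. 1 hour = 3600 s, so 0.9354 hour = 0.9354 * 3600 = 3367.44 s. Combine: 811.7316 m / 3367.44 s = 0.24105303 m/s. 1 knot = 0.51444444 m/s, so 0.24105303 m/s = 0.24105303 / 0.51444444 = 0.4685696 knot ≈ 0.4686 knot (4 s.f.).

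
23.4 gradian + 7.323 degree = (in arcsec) 1 gradian = 0.015707963 rad, so 23.4 gradian = 23.4 * 0.015707963 = 0.36756634 rad. 1 degree = 0.017453293 rad, so 7.323 degree = 7.323 * 0.017453293 = 0.12781046 rad. Sum: 0.36756634 + 0.12781046 = 0.4953768 rad. 1 arcsec = 4.8481368e-06 rad, so 0.4953768 rad = 0.4953768 / 4.8481368e-06 = 102178.8 arcsec ≈ 1.022e+05 arcsec (4 s.f.). Final answer: 1.022e+05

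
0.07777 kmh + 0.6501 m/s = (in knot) 1 kmh = 0.27777778 m/s, so 0.07777 kmh = 0.07777 * 0.27777778 = 0.021602778 m/s. 0.6501 m/s is already in m/s. Sum: 0.021602778 + 0.6501 = 0.67170278 m/s. 1 knot = 0.51444444 m/s, so 0.67170278 m/s = 0.67170278 / 0.51444444 = 1.3056857 knot ≈ 1.306 knot (4 s.f.). Final answer: 1.306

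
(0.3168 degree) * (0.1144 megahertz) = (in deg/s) 1 degree = 0.017453293 rad, so 0.3168 degree = 0.3168 * 0.017453293 = 0.0055292031 rad. 1 megahertz = 1000000 Hz, so 0.1144 megahertz = 0.1144 * 1000000 = 114400 Hz. Combine: 0.0055292031 rad * 114400 Hz = 632.54083 rad/s. 1 deg/s = 0.017453293 rad/s, so 632.54083 rad/s = 632.54083 / 0.017453293 = 36241.92 deg/s ≈ 3.624e+04 deg/s (4 s.f.). Final answer: 3.624e+04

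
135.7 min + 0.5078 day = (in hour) 1 min = 60 s, so 135.7 min = 135.7 * 60 = 8142 s. 1 day = 86400 s, so 0.5078 day = 0.5078 * 86400 = 43873.92 s. Sum: 8142 + 43873.92 = 52015.92 s. 1 hour = 3600 s, so 52015.92 s = 52015.92 / 3600 = 14.448867 hour ≈ 14.45 hour (4 s.f.). Final answer: 14.45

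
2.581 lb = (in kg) 1.171. Check: 1 lb = 0.45359237 kg, so 2.581 lb = 2.581 * 0.45359237 = 1.1707219 kg. Result: 1.1707219 kg ≈ 1.171 kg (4 s.f.).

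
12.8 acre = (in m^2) 5.18e+04. Check: 1 acre = 4046.8564 m^2, so 12.8 acre = 12.8 * 4046.8564 = 51799.762 m^2. Result: 51799.762 m^2 ≈ 5.18e+04 m^2 (4 s.f.).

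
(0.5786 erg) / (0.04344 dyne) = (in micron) 1 erg = 1e-07 J, so 0.5786 erg = 0.5786 * 1e-07 = 5.786e-08 J. 1 dyne = 1e-05 N, so 0.04344 dyne = 0.04344 * 1e-05 = 4.344e-07 N. Combine: 5.786e-08 J / 4.344e-07 N = 0.13319521 m. 1 micron = 1e-06 m, so 0.13319521 m = 0.13319521 / 1e-06 = 133195.21 micron ≈ 1.332e+05 micron (4 s.f.). Final answer: 1.332e+05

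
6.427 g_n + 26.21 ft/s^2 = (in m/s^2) 1 g_n = 9.80665 m/s^2, so 6.427 g_n = 6.427 * 9.80665 = 63.02734 m/s^2. 1 ft/s^2 = 0.3048 m/s^2, so 26.21 ft/s^2 = 26.21 * 0.3048 = 7.988808 m/s^2. Sum: 63.02734 + 7.988808 = 71.016148 m/s^2. Result: 71.016148 m/s^2 ≈ 71.02 m/s^2 (4 s.f.). Final answer: 71.02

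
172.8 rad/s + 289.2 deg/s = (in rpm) 1698. Check: 172.8 rad/s is already in rad/s. 1 deg/s = 0.017453293 rad/s, so 289.2 deg/s = 289.2 * 0.017453293 = 5.0474922 rad/s. Sum: 172.8 + 5.0474922 = 177.84749 rad/s. 1 rpm = 0.10471976 rad/s, so 177.84749 rad/s = 177.84749 / 0.10471976 = 1698.3184 rpm ≈ 1698 rpm (4 s.f.).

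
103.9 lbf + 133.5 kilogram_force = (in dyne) 1 lbf = 4.4482216 N, so 103.9 lbf = 103.9 * 4.4482216 = 462.17023 N. 1 kilogram_force = 9.80665 N, so 133.5 kilogram_force = 133.5 * 9.80665 = 1309.1878 N. Sum: 462.17023 + 1309.1878 = 1771.358 N. 1 dyne = 1e-05 N, so 1771.358 N = 1771.358 / 1e-05 = 1.771358e+08 dyne ≈ 1.771e+08 dyne (4 s.f.). Final answer: 1.771e+08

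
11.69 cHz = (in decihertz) 1.169. Check: 1 cHz = 0.01 Hz, so 11.69 cHz = 11.69 * 0.01 = 0.1169 Hz. 1 decihertz = 0.1 Hz, so 0.1169 Hz = 0.1169 / 0.1 = 1.169 decihertz.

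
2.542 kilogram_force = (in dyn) 1 kilogram_force = 9.80665 N, so 2.542 kilogram_force = 2.542 * 9.80665 = 24.928504 N. 1 dyn = 1e-05 N, so 24.928504 N = 24.928504 / 1e-05 = 2492850.4 dyn ≈ 2.493e+06 dyn (4 s.f.). Final answer: 2.493e+06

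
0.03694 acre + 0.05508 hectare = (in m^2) 1 acre = 4046.8564 m^2, so 0.03694 acre = 0.03694 * 4046.8564 = 149.49088 m^2. 1 hectare = 10000 m^2, so 0.05508 hectare = 0.05508 * 10000 = 550.8 m^2. Sum: 149.49088 + 550.8 = 700.29088 m^2. Result: 700.29088 m^2 ≈ 700.3 m^2 (4 s.f.). Final answer: 700.3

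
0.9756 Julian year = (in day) 356.3. Check: 1 Julian year = 31557600 s, so 0.9756 Julian year = 0.9756 * 31557600 = 30787595 s. 1 day = 86400 s, so 30787595 s = 30787595 / 86400 = 356.3379 day ≈ 356.3 day (4 s.f.).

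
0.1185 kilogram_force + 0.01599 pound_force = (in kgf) 0.1258. Check: 1 kilogram_force = 9.80665 N, so 0.1185 kilogram_force = 0.1185 * 9.80665 = 1.162088 N. 1 pound_force = 4.4482216 N, so 0.01599 pound_force = 0.01599 * 4.4482216 = 0.071127064 N. Sum: 1.162088 + 0.071127064 = 1.2332151 N. 1 kgf = 9.80665 N, so 1.2332151 N = 1.2332151 / 9.80665 = 0.12575294 kgf ≈ 0.1258 kgf (4 s.f.).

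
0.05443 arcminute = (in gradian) 1 arcminute = 0.00029088821 rad, so 0.05443 arcminute = 0.05443 * 0.00029088821 = 1.5833045e-05 rad. 1 gradian = 0.015707963 rad, so 1.5833045e-05 rad = 1.5833045e-05 / 0.015707963 = 0.001007963 gradian ≈ 0.001008 gradian (4 s.f.). Final answer: 0.001008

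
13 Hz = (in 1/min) 1 1/min = 0.016666667 Hz, so 13 Hz = 13 / 0.016666667 = 780 1/min. Final answer: 780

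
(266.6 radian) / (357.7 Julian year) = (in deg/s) 1.353e-06. Check: 266.6 radian = 266.6 rad. 1 Julian year = 31557600 s, so 357.7 Julian year = 357.7 * 31557600 = 1.1288154e+10 s. Combine: 266.6 rad / 1.1288154e+10 s = 2.361768e-08 rad/s. 1 deg/s = 0.017453293 rad/s, so 2.361768e-08 rad/s = 2.361768e-08 / 0.017453293 = 1.3531934e-06 deg/s ≈ 1.353e-06 deg/s (4 s.f.).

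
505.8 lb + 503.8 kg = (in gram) 1 lb = 0.45359237 kg, so 505.8 lb = 505.8 * 0.45359237 = 229.42702 kg. 503.8 kg is already in kg. Sum: 229.42702 + 503.8 = 733.22702 kg. 1 gram = 0.001 kg, so 733.22702 kg = 733.22702 / 0.001 = 733227.02 gram ≈ 7.332e+05 gram (4 s.f.). Final answer: 7.332e+05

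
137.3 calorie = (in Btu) 0.5445. Check: 1 calorie = 4.184 J, so 137.3 calorie = 137.3 * 4.184 = 574.4632 J. 1 Btu = 1055.0559 J, so 574.4632 J = 574.4632 / 1055.0559 = 0.54448606 Btu ≈ 0.5445 Btu (4 s.f.).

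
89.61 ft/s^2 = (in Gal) 1 ft/s^2 = 0.3048 m/s^2, so 89.61 ft/s^2 = 89.61 * 0.3048 = 27.313128 m/s^2. 1 Gal = 0.01 m/s^2, so 27.313128 m/s^2 = 27.313128 / 0.01 = 2731.3128 Gal ≈ 2731 Gal (4 s.f.). Final answer: 2731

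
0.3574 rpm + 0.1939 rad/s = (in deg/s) 1 rpm = 0.10471976 rad/s, so 0.3574 rpm = 0.3574 * 0.10471976 = 0.03742684 rad/s. 0.1939 rad/s is already in rad/s. Sum: 0.03742684 + 0.1939 = 0.23132684 rad/s. 1 deg/s = 0.017453293 rad/s, so 0.23132684 rad/s = 0.23132684 / 0.017453293 = 13.254052 deg/s ≈ 13.25 deg/s (4 s.f.). Final answer: 13.25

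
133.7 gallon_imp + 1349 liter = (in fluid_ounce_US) 6.617e+04. Check: 1 gallon_imp = 0.00454609 m^3, so 133.7 gallon_imp = 133.7 * 0.00454609 = 0.60781223 m^3. 1 liter = 0.001 m^3, so 1349 liter = 1349 * 0.001 = 1.349 m^3. Sum: 0.60781223 + 1.349 = 1.9568122 m^3. 1 fluid_ounce_US = 2.957353e-05 m^3, so 1.9568122 m^3 = 1.9568122 / 2.957353e-05 = 66167.693 fluid_ounce_US ≈ 6.617e+04 fluid_ounce_US (4 s.f.).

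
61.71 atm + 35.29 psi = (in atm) 1 atm = 101325 Pa, so 61.71 atm = 61.71 * 101325 = 6252765.8 Pa. 1 psi = 6894.7573 Pa, so 35.29 psi = 35.29 * 6894.7573 = 243315.98 Pa. Sum: 6252765.8 + 243315.98 = 6496081.7 Pa. 1 atm = 101325 Pa, so 6496081.7 Pa = 6496081.7 / 101325 = 64.111342 atm ≈ 64.11 atm (4 s.f.). Final answer: 64.11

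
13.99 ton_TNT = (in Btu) 1 ton_TNT = 4.184e+09 J, so 13.99 ton_TNT = 13.99 * 4.184e+09 = 5.853416e+10 J. 1 Btu = 1055.0559 J, so 5.853416e+10 J = 5.853416e+10 / 1055.0559 = 55479679 Btu ≈ 5.548e+07 Btu (4 s.f.). Final answer: 5.548e+07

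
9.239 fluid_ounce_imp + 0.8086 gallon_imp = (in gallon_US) 1.04. Check: 1 fluid_ounce_imp = 2.8413063e-05 m^3, so 9.239 fluid_ounce_imp = 9.239 * 2.8413063e-05 = 0.00026250828 m^3. 1 gallon_imp = 0.00454609 m^3, so 0.8086 gallon_imp = 0.8086 * 0.00454609 = 0.0036759684 m^3. Sum: 0.00026250828 + 0.0036759684 = 0.0039384767 m^3. 1 gallon_US = 0.0037854118 m^3, so 0.0039384767 m^3 = 0.0039384767 / 0.0037854118 = 1.0404355 gallon_US ≈ 1.04 gallon_US (4 s.f.).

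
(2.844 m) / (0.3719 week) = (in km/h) 2.844 m is already in m. 1 week = 604800 s, so 0.3719 week = 0.3719 * 604800 = 224925.12 s. Combine: 2.844 m / 224925.12 s = 1.2644208e-05 m/s. 1 km/h = 0.27777778 m/s, so 1.2644208e-05 m/s = 1.2644208e-05 / 0.27777778 = 4.5519149e-05 km/h ≈ 4.552e-05 km/h (4 s.f.). Final answer: 4.552e-05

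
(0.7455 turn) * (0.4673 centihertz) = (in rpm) 0.209. Check: 1 turn = 6.2831853 rad, so 0.7455 turn = 0.7455 * 6.2831853 = 4.6841146 rad. 1 centihertz = 0.01 Hz, so 0.4673 centihertz = 0.4673 * 0.01 = 0.004673 Hz. Combine: 4.6841146 rad * 0.004673 Hz = 0.021888868 rad/s. 1 rpm = 0.10471976 rad/s, so 0.021888868 rad/s = 0.021888868 / 0.10471976 = 0.20902329 rpm ≈ 0.209 rpm (4 s.f.).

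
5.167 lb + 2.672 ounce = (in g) 2419. Check: 1 lb = 0.45359237 kg, so 5.167 lb = 5.167 * 0.45359237 = 2.3437118 kg. 1 ounce = 0.028349523 kg, so 2.672 ounce = 2.672 * 0.028349523 = 0.075749926 kg. Sum: 2.3437118 + 0.075749926 = 2.4194617 kg. 1 g = 0.001 kg, so 2.4194617 kg = 2.4194617 / 0.001 = 2419.4617 g ≈ 2419 g (4 s.f.).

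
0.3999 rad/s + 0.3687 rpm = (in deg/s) 25.12. Check: 0.3999 rad/s is already in rad/s. 1 rpm = 0.10471976 rad/s, so 0.3687 rpm = 0.3687 * 0.10471976 = 0.038610174 rad/s. Sum: 0.3999 + 0.038610174 = 0.43851017 rad/s. 1 deg/s = 0.017453293 rad/s, so 0.43851017 rad/s = 0.43851017 / 0.017453293 = 25.124782 deg/s ≈ 25.12 deg/s (4 s.f.).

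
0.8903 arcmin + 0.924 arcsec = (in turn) 1 arcmin = 0.00029088821 rad, so 0.8903 arcmin = 0.8903 * 0.00029088821 = 0.00025897777 rad. 1 arcsec = 4.8481368e-06 rad, so 0.924 arcsec = 0.924 * 4.8481368e-06 = 4.4796784e-06 rad. Sum: 0.00025897777 + 4.4796784e-06 = 0.00026345745 rad. 1 turn = 6.2831853 rad, so 0.00026345745 rad = 0.00026345745 / 6.2831853 = 4.1930556e-05 turn ≈ 4.193e-05 turn (4 s.f.). Final answer: 4.193e-05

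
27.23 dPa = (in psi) 1 dPa = 0.1 Pa, so 27.23 dPa = 27.23 * 0.1 = 2.723 Pa. 1 psi = 6894.7573 Pa, so 2.723 Pa = 2.723 / 6894.7573 = 0.00039493776 psi ≈ 0.0003949 psi (4 s.f.). Final answer: 0.0003949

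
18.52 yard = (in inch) 1 yard = 0.9144 m, so 18.52 yard = 18.52 * 0.9144 = 16.934688 m. 1 inch = 0.0254 m, so 16.934688 m = 16.934688 / 0.0254 = 666.72 inch ≈ 666.7 inch (4 s.f.). Final answer: 666.7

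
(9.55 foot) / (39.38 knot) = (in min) 0.002395. Check: 1 foot = 0.3048 m, so 9.55 foot = 9.55 * 0.3048 = 2.91084 m. 1 knot = 0.51444444 m/s, so 39.38 knot = 39.38 * 0.51444444 = 20.258822 m/s. Combine: 2.91084 m / 20.258822 m/s = 0.14368259 s. 1 min = 60 s, so 0.14368259 s = 0.14368259 / 60 = 0.0023947098 min ≈ 0.002395 min (4 s.f.).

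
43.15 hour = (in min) 1 hour = 3600 s, so 43.15 hour = 43.15 * 3600 = 155340 s. 1 min = 60 s, so 155340 s = 155340 / 60 = 2589 min. Final answer: 2589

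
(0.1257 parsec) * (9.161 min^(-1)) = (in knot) 1.151e+15. Check: 1 parsec = 3.0856776e+16 m, so 0.1257 parsec = 0.1257 * 3.0856776e+16 = 3.8786967e+15 m. 1 min^(-1) = 0.016666667 Hz, so 9.161 min^(-1) = 9.161 * 0.016666667 = 0.15268333 Hz. Combine: 3.8786967e+15 m * 0.15268333 Hz = 5.9221234e+14 m/s. 1 knot = 0.51444444 m/s, so 5.9221234e+14 m/s = 5.9221234e+14 / 0.51444444 = 1.1511687e+15 knot ≈ 1.151e+15 knot (4 s.f.).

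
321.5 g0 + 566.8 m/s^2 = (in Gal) 3.72e+05. Check: 1 g0 = 9.80665 m/s^2, so 321.5 g0 = 321.5 * 9.80665 = 3152.838 m/s^2. 566.8 m/s^2 is already in m/s^2. Sum: 3152.838 + 566.8 = 3719.638 m/s^2. 1 Gal = 0.01 m/s^2, so 3719.638 m/s^2 = 3719.638 / 0.01 = 371963.8 Gal ≈ 3.72e+05 Gal (4 s.f.).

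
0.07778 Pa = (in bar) 1 bar = 100000 Pa, so 0.07778 Pa = 0.07778 / 100000 = 7.778e-07 bar. Final answer: 7.778e-07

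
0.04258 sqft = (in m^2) 1 sqft = 0.09290304 m^2, so 0.04258 sqft = 0.04258 * 0.09290304 = 0.0039558114 m^2. Result: 0.0039558114 m^2 ≈ 0.003956 m^2 (4 s.f.). Final answer: 0.003956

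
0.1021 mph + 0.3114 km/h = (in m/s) 0.1321. Check: 1 mph = 0.44704 m/s, so 0.1021 mph = 0.1021 * 0.44704 = 0.045642784 m/s. 1 km/h = 0.27777778 m/s, so 0.3114 km/h = 0.3114 * 0.27777778 = 0.0865 m/s. Sum: 0.045642784 + 0.0865 = 0.13214278 m/s. Result: 0.13214278 m/s ≈ 0.1321 m/s (4 s.f.).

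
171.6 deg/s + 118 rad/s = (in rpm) 1 deg/s = 0.017453293 rad/s, so 171.6 deg/s = 171.6 * 0.017453293 = 2.994985 rad/s. 118 rad/s is already in rad/s. Sum: 2.994985 + 118 = 120.99498 rad/s. 1 rpm = 0.10471976 rad/s, so 120.99498 rad/s = 120.99498 / 0.10471976 = 1155.417 rpm ≈ 1155 rpm (4 s.f.). Final answer: 1155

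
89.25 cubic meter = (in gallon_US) 2.358e+04. Check: 89.25 cubic meter = 89.25 m^3. 1 gallon_US = 0.0037854118 m^3, so 89.25 m^3 = 89.25 / 0.0037854118 = 23577.356 gallon_US ≈ 2.358e+04 gallon_US (4 s.f.).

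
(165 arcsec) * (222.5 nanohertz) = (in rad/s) 1 arcsec = 4.8481368e-06 rad, so 165 arcsec = 165 * 4.8481368e-06 = 0.00079994257 rad. 1 nanohertz = 1e-09 Hz, so 222.5 nanohertz = 222.5 * 1e-09 = 2.225e-07 Hz. Combine: 0.00079994257 rad * 2.225e-07 Hz = 1.7798722e-10 rad/s. Result: 1.7798722e-10 rad/s ≈ 1.78e-10 rad/s (4 s.f.). Final answer: 1.78e-10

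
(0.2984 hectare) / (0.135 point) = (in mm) 1 hectare = 10000 m^2, so 0.2984 hectare = 0.2984 * 10000 = 2984 m^2. 1 point = 0.00035277778 m, so 0.135 point = 0.135 * 0.00035277778 = 4.7625e-05 m. Combine: 2984 m^2 / 4.7625e-05 m = 62656168 m. 1 mm = 0.001 m, so 62656168 m = 62656168 / 0.001 = 6.2656168e+10 mm ≈ 6.266e+10 mm (4 s.f.). Final answer: 6.266e+10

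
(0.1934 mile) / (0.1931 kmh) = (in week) 0.009594. Check: 1 mile = 1609.344 m, so 0.1934 mile = 0.1934 * 1609.344 = 311.24713 m. 1 kmh = 0.27777778 m/s, so 0.1931 kmh = 0.1931 * 0.27777778 = 0.053638889 m/s. Combine: 311.24713 m / 0.053638889 m/s = 5802.6394 s. 1 week = 604800 s, so 5802.6394 s = 5802.6394 / 604800 = 0.0095943112 week ≈ 0.009594 week (4 s.f.).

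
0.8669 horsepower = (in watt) 1 horsepower = 745.69987 W, so 0.8669 horsepower = 0.8669 * 745.69987 = 646.44722 W. 646.44722 W = 646.44722 watt ≈ 646.4 watt (4 s.f.). Final answer: 646.4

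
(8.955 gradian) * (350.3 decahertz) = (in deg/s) 2.823e+04. Check: 1 gradian = 0.015707963 rad, so 8.955 gradian = 8.955 * 0.015707963 = 0.14066481 rad. 1 decahertz = 10 Hz, so 350.3 decahertz = 350.3 * 10 = 3503 Hz. Combine: 0.14066481 rad * 3503 Hz = 492.74883 rad/s. 1 deg/s = 0.017453293 rad/s, so 492.74883 rad/s = 492.74883 / 0.017453293 = 28232.429 deg/s ≈ 2.823e+04 deg/s (4 s.f.).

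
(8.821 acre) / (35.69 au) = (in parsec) 2.167e-25. Check: 1 acre = 4046.8564 m^2, so 8.821 acre = 8.821 * 4046.8564 = 35697.321 m^2. 1 au = 1.4959787e+11 m, so 35.69 au = 35.69 * 1.4959787e+11 = 5.339148e+12 m. Combine: 35697.321 m^2 / 5.339148e+12 m = 6.6859582e-09 m. 1 parsec = 3.0856776e+16 m, so 6.6859582e-09 m = 6.6859582e-09 / 3.0856776e+16 = 2.1667715e-25 parsec ≈ 2.167e-25 parsec (4 s.f.).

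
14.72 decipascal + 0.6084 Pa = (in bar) 2.08e-05. Check: 1 decipascal = 0.1 Pa, so 14.72 decipascal = 14.72 * 0.1 = 1.472 Pa. 0.6084 Pa is already in Pa. Sum: 1.472 + 0.6084 = 2.0804 Pa. 1 bar = 100000 Pa, so 2.0804 Pa = 2.0804 / 100000 = 2.0804e-05 bar ≈ 2.08e-05 bar (4 s.f.).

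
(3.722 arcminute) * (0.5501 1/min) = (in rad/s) 1 arcminute = 0.00029088821 rad, so 3.722 arcminute = 3.722 * 0.00029088821 = 0.0010826859 rad. 1 1/min = 0.016666667 Hz, so 0.5501 1/min = 0.5501 * 0.016666667 = 0.0091683333 Hz. Combine: 0.0010826859 rad * 0.0091683333 Hz = 9.9264253e-06 rad/s. Result: 9.9264253e-06 rad/s ≈ 9.926e-06 rad/s (4 s.f.). Final answer: 9.926e-06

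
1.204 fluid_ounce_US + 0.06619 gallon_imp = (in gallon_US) 1 fluid_ounce_US = 2.957353e-05 m^3, so 1.204 fluid_ounce_US = 1.204 * 2.957353e-05 = 3.560653e-05 m^3. 1 gallon_imp = 0.00454609 m^3, so 0.06619 gallon_imp = 0.06619 * 0.00454609 = 0.0003009057 m^3. Sum: 3.560653e-05 + 0.0003009057 = 0.00033651223 m^3. 1 gallon_US = 0.0037854118 m^3, so 0.00033651223 m^3 = 0.00033651223 / 0.0037854118 = 0.088897126 gallon_US ≈ 0.0889 gallon_US (4 s.f.). Final answer: 0.0889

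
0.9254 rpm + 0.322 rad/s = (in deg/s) 24. Check: 1 rpm = 0.10471976 rad/s, so 0.9254 rpm = 0.9254 * 0.10471976 = 0.096907661 rad/s. 0.322 rad/s is already in rad/s. Sum: 0.096907661 + 0.322 = 0.41890766 rad/s. 1 deg/s = 0.017453293 rad/s, so 0.41890766 rad/s = 0.41890766 / 0.017453293 = 24.001641 deg/s ≈ 24 deg/s (4 s.f.).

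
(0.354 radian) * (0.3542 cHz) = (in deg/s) 0.354 radian = 0.354 rad. 1 cHz = 0.01 Hz, so 0.3542 cHz = 0.3542 * 0.01 = 0.003542 Hz. Combine: 0.354 rad * 0.003542 Hz = 0.001253868 rad/s. 1 deg/s = 0.017453293 rad/s, so 0.001253868 rad/s = 0.001253868 / 0.017453293 = 0.071841344 deg/s ≈ 0.07184 deg/s (4 s.f.). Final answer: 0.07184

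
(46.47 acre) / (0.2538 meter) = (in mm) 1 acre = 4046.8564 m^2, so 46.47 acre = 46.47 * 4046.8564 = 188057.42 m^2. 0.2538 meter = 0.2538 m. Combine: 188057.42 m^2 / 0.2538 m = 740966.97 m. 1 mm = 0.001 m, so 740966.97 m = 740966.97 / 0.001 = 7.4096697e+08 mm ≈ 7.41e+08 mm (4 s.f.). Final answer: 7.41e+08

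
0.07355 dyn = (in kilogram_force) 1 dyn = 1e-05 N, so 0.07355 dyn = 0.07355 * 1e-05 = 7.355e-07 N. 1 kilogram_force = 9.80665 N, so 7.355e-07 N = 7.355e-07 / 9.80665 = 7.5000127e-08 kilogram_force ≈ 7.5e-08 kilogram_force (4 s.f.). Final answer: 7.5e-08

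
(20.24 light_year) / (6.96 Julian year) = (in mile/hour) 1.95e+09. Check: 1 light_year = 9.4607305e+15 m, so 20.24 light_year = 20.24 * 9.4607305e+15 = 1.9148518e+17 m. 1 Julian year = 31557600 s, so 6.96 Julian year = 6.96 * 31557600 = 2.196409e+08 s. Combine: 1.9148518e+17 m / 2.196409e+08 s = 8.7181025e+08 m/s. 1 mile/hour = 0.44704 m/s, so 8.7181025e+08 m/s = 8.7181025e+08 / 0.44704 = 1.950184e+09 mile/hour ≈ 1.95e+09 mile/hour (4 s.f.).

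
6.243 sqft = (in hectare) 1 sqft = 0.09290304 m^2, so 6.243 sqft = 6.243 * 0.09290304 = 0.57999368 m^2. 1 hectare = 10000 m^2, so 0.57999368 m^2 = 0.57999368 / 10000 = 5.7999368e-05 hectare ≈ 5.8e-05 hectare (4 s.f.). Final answer: 5.8e-05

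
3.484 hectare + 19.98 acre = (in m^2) 1 hectare = 10000 m^2, so 3.484 hectare = 3.484 * 10000 = 34840 m^2. 1 acre = 4046.8564 m^2, so 19.98 acre = 19.98 * 4046.8564 = 80856.191 m^2. Sum: 34840 + 80856.191 = 115696.19 m^2. Result: 115696.19 m^2 ≈ 1.157e+05 m^2 (4 s.f.). Final answer: 1.157e+05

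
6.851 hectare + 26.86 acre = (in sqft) 1 hectare = 10000 m^2, so 6.851 hectare = 6.851 * 10000 = 68510 m^2. 1 acre = 4046.8564 m^2, so 26.86 acre = 26.86 * 4046.8564 = 108698.56 m^2. Sum: 68510 + 108698.56 = 177208.56 m^2. 1 sqft = 0.09290304 m^2, so 177208.56 m^2 = 177208.56 / 0.09290304 = 1907457.1 sqft ≈ 1.907e+06 sqft (4 s.f.). Final answer: 1.907e+06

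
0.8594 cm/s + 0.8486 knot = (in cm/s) 44.52. Check: 1 cm/s = 0.01 m/s, so 0.8594 cm/s = 0.8594 * 0.01 = 0.008594 m/s. 1 knot = 0.51444444 m/s, so 0.8486 knot = 0.8486 * 0.51444444 = 0.43655756 m/s. Sum: 0.008594 + 0.43655756 = 0.44515156 m/s. 1 cm/s = 0.01 m/s, so 0.44515156 m/s = 0.44515156 / 0.01 = 44.515156 cm/s ≈ 44.52 cm/s (4 s.f.).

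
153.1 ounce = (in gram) 1 ounce = 0.028349523 kg, so 153.1 ounce = 153.1 * 0.028349523 = 4.340312 kg. 1 gram = 0.001 kg, so 4.340312 kg = 4.340312 / 0.001 = 4340.312 gram ≈ 4340 gram (4 s.f.). Final answer: 4340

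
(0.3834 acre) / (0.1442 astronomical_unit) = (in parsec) 2.331e-24. Check: 1 acre = 4046.8564 m^2, so 0.3834 acre = 0.3834 * 4046.8564 = 1551.5648 m^2. 1 astronomical_unit = 1.4959787e+11 m, so 0.1442 astronomical_unit = 0.1442 * 1.4959787e+11 = 2.1572013e+10 m. Combine: 1551.5648 m^2 / 2.1572013e+10 m = 7.1924894e-08 m. 1 parsec = 3.0856776e+16 m, so 7.1924894e-08 m = 7.1924894e-08 / 3.0856776e+16 = 2.3309271e-24 parsec ≈ 2.331e-24 parsec (4 s.f.).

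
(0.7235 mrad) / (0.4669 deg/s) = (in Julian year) 2.813e-09. Check: 1 mrad = 0.001 rad, so 0.7235 mrad = 0.7235 * 0.001 = 0.0007235 rad. 1 deg/s = 0.017453293 rad/s, so 0.4669 deg/s = 0.4669 * 0.017453293 = 0.0081489423 rad/s. Combine: 0.0007235 rad / 0.0081489423 rad/s = 0.088784529 s. 1 Julian year = 31557600 s, so 0.088784529 s = 0.088784529 / 31557600 = 2.8134119e-09 Julian year ≈ 2.813e-09 Julian year (4 s.f.).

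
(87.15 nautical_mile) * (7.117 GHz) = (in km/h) 1 nautical_mile = 1852 m, so 87.15 nautical_mile = 87.15 * 1852 = 161401.8 m. 1 GHz = 1e+09 Hz, so 7.117 GHz = 7.117 * 1e+09 = 7.117e+09 Hz. Combine: 161401.8 m * 7.117e+09 Hz = 1.1486966e+15 m/s. 1 km/h = 0.27777778 m/s, so 1.1486966e+15 m/s = 1.1486966e+15 / 0.27777778 = 4.1353078e+15 km/h ≈ 4.135e+15 km/h (4 s.f.). Final answer: 4.135e+15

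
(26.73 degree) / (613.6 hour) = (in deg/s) 1 degree = 0.017453293 rad, so 26.73 degree = 26.73 * 0.017453293 = 0.46652651 rad. 1 hour = 3600 s, so 613.6 hour = 613.6 * 3600 = 2208960 s. Combine: 0.46652651 rad / 2208960 s = 2.1119735e-07 rad/s. 1 deg/s = 0.017453293 rad/s, so 2.1119735e-07 rad/s = 2.1119735e-07 / 0.017453293 = 1.2100717e-05 deg/s ≈ 1.21e-05 deg/s (4 s.f.). Final answer: 1.21e-05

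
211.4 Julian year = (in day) 1 Julian year = 31557600 s, so 211.4 Julian year = 211.4 * 31557600 = 6.6712766e+09 s. 1 day = 86400 s, so 6.6712766e+09 s = 6.6712766e+09 / 86400 = 77213.85 day ≈ 7.721e+04 day (4 s.f.). Final answer: 7.721e+04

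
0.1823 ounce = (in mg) 1 ounce = 0.028349523 kg, so 0.1823 ounce = 0.1823 * 0.028349523 = 0.0051681181 kg. 1 mg = 1e-06 kg, so 0.0051681181 kg = 0.0051681181 / 1e-06 = 5168.1181 mg ≈ 5168 mg (4 s.f.). Final answer: 5168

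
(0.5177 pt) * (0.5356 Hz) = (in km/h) 0.0003521. Check: 1 pt = 0.00035277778 m, so 0.5177 pt = 0.5177 * 0.00035277778 = 0.00018263306 m. 0.5356 Hz is already in Hz. Combine: 0.00018263306 m * 0.5356 Hz = 9.7818265e-05 m/s. 1 km/h = 0.27777778 m/s, so 9.7818265e-05 m/s = 9.7818265e-05 / 0.27777778 = 0.00035214575 km/h ≈ 0.0003521 km/h (4 s.f.).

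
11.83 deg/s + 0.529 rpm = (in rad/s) 1 deg/s = 0.017453293 rad/s, so 11.83 deg/s = 11.83 * 0.017453293 = 0.20647245 rad/s. 1 rpm = 0.10471976 rad/s, so 0.529 rpm = 0.529 * 0.10471976 = 0.05539675 rad/s. Sum: 0.20647245 + 0.05539675 = 0.2618692 rad/s. Result: 0.2618692 rad/s ≈ 0.2619 rad/s (4 s.f.). Final answer: 0.2619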